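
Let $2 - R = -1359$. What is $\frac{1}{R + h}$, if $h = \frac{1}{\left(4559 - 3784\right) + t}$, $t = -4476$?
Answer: $\frac{3701}{5037060} \approx 0.00073475$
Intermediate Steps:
$R = 1361$ ($R = 2 - -1359 = 2 + 1359 = 1361$)
$h = - \frac{1}{3701}$ ($h = \frac{1}{\left(4559 - 3784\right) - 4476} = \frac{1}{775 - 4476} = \frac{1}{-3701} = - \frac{1}{3701} \approx -0.0002702$)
$\frac{1}{R + h} = \frac{1}{1361 - \frac{1}{3701}} = \frac{1}{\frac{5037060}{3701}} = \frac{3701}{5037060}$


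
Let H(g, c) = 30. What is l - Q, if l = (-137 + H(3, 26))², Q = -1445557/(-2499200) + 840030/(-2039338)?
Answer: 29175712312022567/2548356764800 ≈ 11449.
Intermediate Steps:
Q = 424288172633/2548356764800 (Q = -1445557*(-1/2499200) + 840030*(-1/2039338) = 1445557/2499200 - 420015/1019669 = 424288172633/2548356764800 ≈ 0.16649)
l = 11449 (l = (-137 + 30)² = (-107)² = 11449)
l - Q = 11449 - 1*424288172633/2548356764800 = 11449 - 424288172633/2548356764800 = 29175712312022567/2548356764800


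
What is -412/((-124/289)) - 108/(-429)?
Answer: 4257797/4433 ≈ 960.48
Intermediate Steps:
-412/((-124/289)) - 108/(-429) = -412/((-124*1/289)) - 108*(-1/429) = -412/(-124/289) + 36/143 = -412*(-289/124) + 36/143 = 29767/31 + 36/143 = 4257797/4433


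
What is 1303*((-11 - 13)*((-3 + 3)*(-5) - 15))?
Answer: 469080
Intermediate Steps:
1303*((-11 - 13)*((-3 + 3)*(-5) - 15)) = 1303*(-24*(0*(-5) - 15)) = 1303*(-24*(0 - 15)) = 1303*(-24*(-15)) = 1303*360 = 469080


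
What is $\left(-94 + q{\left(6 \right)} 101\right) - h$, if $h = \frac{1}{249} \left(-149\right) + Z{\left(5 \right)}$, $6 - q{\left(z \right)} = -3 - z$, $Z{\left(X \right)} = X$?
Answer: $\frac{352733}{249} \approx 1416.6$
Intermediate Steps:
$q{\left(z \right)} = 9 + z$ ($q{\left(z \right)} = 6 - \left(-3 - z\right) = 6 + \left(3 + z\right) = 9 + z$)
$h = \frac{1096}{249}$ ($h = \frac{1}{249} \left(-149\right) + 5 = - \frac{149}{249} + 5 = \frac{1096}{249} \approx 4.4016$)
$\left(-94 + q{\left(6 \right)} 101\right) - h = \left(-94 + \left(9 + 6\right) 101\right) - \frac{1096}{249} = \left(-94 + 15 \cdot 101\right) - \frac{1096}{249} = \left(-94 + 1515\right) - \frac{1096}{249} = 1421 - \frac{1096}{249} = \frac{352733}{249}$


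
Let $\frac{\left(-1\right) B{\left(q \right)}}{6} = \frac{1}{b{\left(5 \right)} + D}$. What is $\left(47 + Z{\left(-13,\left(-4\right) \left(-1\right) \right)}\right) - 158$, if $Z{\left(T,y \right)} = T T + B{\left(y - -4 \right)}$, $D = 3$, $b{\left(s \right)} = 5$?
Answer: $\frac{229}{4} \approx 57.25$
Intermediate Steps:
$B{\left(q \right)} = - \frac{3}{4}$ ($B{\left(q \right)} = - \frac{6}{5 + 3} = - \frac{6}{8} = \left(-6\right) \frac{1}{8} = - \frac{3}{4}$)
$Z{\left(T,y \right)} = - \frac{3}{4} + T^{2}$ ($Z{\left(T,y \right)} = T T - \frac{3}{4} = T^{2} - \frac{3}{4} = - \frac{3}{4} + T^{2}$)
$\left(47 + Z{\left(-13,\left(-4\right) \left(-1\right) \right)}\right) - 158 = \left(47 - \left(\frac{3}{4} - \left(-13\right)^{2}\right)\right) - 158 = \left(47 + \left(- \frac{3}{4} + 169\right)\right) - 158 = \left(47 + \frac{673}{4}\right) - 158 = \frac{861}{4} - 158 = \frac{229}{4}$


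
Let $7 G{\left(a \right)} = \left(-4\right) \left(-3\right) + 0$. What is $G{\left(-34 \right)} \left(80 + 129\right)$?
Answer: $\frac{2508}{7} \approx 358.29$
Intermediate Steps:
$G{\left(a \right)} = \frac{12}{7}$ ($G{\left(a \right)} = \frac{\left(-4\right) \left(-3\right) + 0}{7} = \frac{12 + 0}{7} = \frac{1}{7} \cdot 12 = \frac{12}{7}$)
$G{\left(-34 \right)} \left(80 + 129\right) = \frac{12 \left(80 + 129\right)}{7} = \frac{12}{7} \cdot 209 = \frac{2508}{7}$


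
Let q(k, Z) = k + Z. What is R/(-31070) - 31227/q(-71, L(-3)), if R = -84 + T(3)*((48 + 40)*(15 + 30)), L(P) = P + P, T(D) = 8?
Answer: 69127857/170885 ≈ 404.53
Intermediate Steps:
L(P) = 2*P
q(k, Z) = Z + k
R = 31596 (R = -84 + 8*((48 + 40)*(15 + 30)) = -84 + 8*(88*45) = -84 + 8*3960 = -84 + 31680 = 31596)
R/(-31070) - 31227/q(-71, L(-3)) = 31596/(-31070) - 31227/(2*(-3) - 71) = 31596*(-1/31070) - 31227/(-6 - 71) = -15798/15535 - 31227/(-77) = -15798/15535 - 31227*(-1/77) = -15798/15535 + 4461/11 = 69127857/170885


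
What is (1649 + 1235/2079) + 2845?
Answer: 9344261/2079 ≈ 4494.6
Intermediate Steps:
(1649 + 1235/2079) + 2845 = 3429506/2079 + 2845 = 9344261/2079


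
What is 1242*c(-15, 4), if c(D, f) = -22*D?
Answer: 409860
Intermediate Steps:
1242*c(-15, 4) = 1242*(-22*(-15)) = 1242*330 = 409860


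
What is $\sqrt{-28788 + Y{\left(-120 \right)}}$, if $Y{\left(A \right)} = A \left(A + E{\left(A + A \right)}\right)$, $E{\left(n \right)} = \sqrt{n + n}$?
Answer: $2 \sqrt{-3597 - 120 i \sqrt{30}} \approx 10.914 - 120.45 i$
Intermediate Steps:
$E{\left(n \right)} = \sqrt{2} \sqrt{n}$ ($E{\left(n \right)} = \sqrt{2 n} = \sqrt{2} \sqrt{n}$)
$Y{\left(A \right)} = A \left(A + 2 \sqrt{A}\right)$ ($Y{\left(A \right)} = A \left(A + \sqrt{2} \sqrt{A + A}\right) = A \left(A + \sqrt{2} \sqrt{2 A}\right) = A \left(A + \sqrt{2} \sqrt{2} \sqrt{A}\right) = A \left(A + 2 \sqrt{A}\right)$)
$\sqrt{-28788 + Y{\left(-120 \right)}} = \sqrt{-28788 - 120 \left(-120 + 2 \sqrt{-120}\right)} = \sqrt{-28788 - 120 \left(-120 + 2 \cdot 2 i \sqrt{30}\right)} = \sqrt{-28788 - 120 \left(-120 + 4 i \sqrt{30}\right)} = \sqrt{-28788 + \left(14400 - 480 i \sqrt{30}\right)} = \sqrt{-14388 - 480 i \sqrt{30}}$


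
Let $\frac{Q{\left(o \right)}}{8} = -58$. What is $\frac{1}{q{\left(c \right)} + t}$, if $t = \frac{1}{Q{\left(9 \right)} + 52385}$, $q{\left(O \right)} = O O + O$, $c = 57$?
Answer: $\frac{51921}{171650827} \approx 0.00030248$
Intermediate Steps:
$Q{\left(o \right)} = -464$ ($Q{\left(o \right)} = 8 \left(-58\right) = -464$)
$q{\left(O \right)} = O + O^{2}$ ($q{\left(O \right)} = O^{2} + O = O + O^{2}$)
$t = \frac{1}{51921}$ ($t = \frac{1}{-464 + 52385} = \frac{1}{51921} \approx 1.926 \cdot 10^{-5}$)
$\frac{1}{q{\left(c \right)} + t} = \frac{1}{57 \left(1 + 57\right) + \frac{1}{51921}} = \frac{1}{57 \cdot 58 + \frac{1}{51921}} = \frac{1}{3306 + \frac{1}{51921}} = \frac{1}{\frac{171650827}{51921}} = \frac{51921}{171650827}$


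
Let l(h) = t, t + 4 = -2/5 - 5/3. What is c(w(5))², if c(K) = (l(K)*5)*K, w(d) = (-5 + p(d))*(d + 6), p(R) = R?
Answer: 0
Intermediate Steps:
t = -91/15 (t = -4 + (-2/5 - 5/3) = -4 + (-2*⅕ - 5*⅓) = -4 + (-⅖ - 5/3) = -4 - 31/15 = -91/15 ≈ -6.0667)
l(h) = -91/15
w(d) = (-5 + d)*(6 + d) (w(d) = (-5 + d)*(d + 6) = (-5 + d)*(6 + d))
c(K) = -91*K/3 (c(K) = (-91/15*5)*K = -91*K/3)
c(w(5))² = (-91*(-30 + 5 + 5²)/3)² = (-91*(-30 + 5 + 25)/3)² = (-91/3*0)² = 0² = 0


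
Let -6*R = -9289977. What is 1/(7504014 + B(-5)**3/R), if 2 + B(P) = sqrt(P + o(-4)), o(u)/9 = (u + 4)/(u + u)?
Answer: 7195821865525034893/53997548020508223626513388 - 21676613*I*sqrt(5)/269987740102541118132566940 ≈ 1.3326e-7 - 1.7953e-19*I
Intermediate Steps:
o(u) = 9*(4 + u)/(2*u) (o(u) = 9*((u + 4)/(u + u)) = 9*((4 + u)/((2*u))) = 9*((4 + u)*(1/(2*u))) = 9*((4 + u)/(2*u)) = 9*(4 + u)/(2*u))
B(P) = -2 + sqrt(P) (B(P) = -2 + sqrt(P + (9/2 + 18/(-4))) = -2 + sqrt(P + (9/2 + 18*(-1/4))) = -2 + sqrt(P + (9/2 - 9/2)) = -2 + sqrt(P + 0) = -2 + sqrt(P))
R = 3096659/2 (R = -1/6*(-9289977) = 3096659/2 ≈ 1.5483e+6)
1/(7504014 + B(-5)**3/R) = 1/(7504014 + (-2 + sqrt(-5))**3/(3096659/2)) = 1/(7504014 + (-2 + I*sqrt(5))**3*(2/3096659)) = 1/(7504014 + 2*(-2 + I*sqrt(5))**3/3096659)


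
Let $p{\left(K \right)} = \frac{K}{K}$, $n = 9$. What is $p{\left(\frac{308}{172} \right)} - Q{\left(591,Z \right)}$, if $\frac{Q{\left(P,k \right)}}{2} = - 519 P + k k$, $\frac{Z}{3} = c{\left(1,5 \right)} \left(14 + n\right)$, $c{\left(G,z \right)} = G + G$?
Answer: $575371$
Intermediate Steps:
$c{\left(G,z \right)} = 2 G$
$Z = 138$ ($Z = 3 \cdot 2 \cdot 1 \left(14 + 9\right) = 3 \cdot 2 \cdot 23 = 3 \cdot 46 = 138$)
$p{\left(K \right)} = 1$
$Q{\left(P,k \right)} = - 1038 P + 2 k^{2}$ ($Q{\left(P,k \right)} = 2 \left(- 519 P + k k\right) = 2 \left(- 519 P + k^{2}\right) = 2 \left(k^{2} - 519 P\right) = - 1038 P + 2 k^{2}$)
$p{\left(\frac{308}{172} \right)} - Q{\left(591,Z \right)} = 1 - \left(\left(-1038\right) 591 + 2 \cdot 138^{2}\right) = 1 - \left(-613458 + 2 \cdot 19044\right) = 1 - \left(-613458 + 38088\right) = 1 - -575370 = 1 + 575370 = 575371$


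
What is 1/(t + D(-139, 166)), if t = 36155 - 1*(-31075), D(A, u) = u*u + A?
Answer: 1/94647 ≈ 1.0566e-5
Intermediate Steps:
D(A, u) = A + u² (D(A, u) = u² + A = A + u²)
t = 67230 (t = 36155 + 31075 = 67230)
1/(t + D(-139, 166)) = 1/(67230 + (-139 + 166²)) = 1/(67230 + (-139 + 27556)) = 1/(67230 + 27417) = 1/94647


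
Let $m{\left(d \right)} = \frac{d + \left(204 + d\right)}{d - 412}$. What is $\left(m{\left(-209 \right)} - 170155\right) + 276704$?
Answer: $\frac{66167143}{621} \approx 1.0655 \cdot 10^{5}$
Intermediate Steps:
$m{\left(d \right)} = \frac{204 + 2 d}{-412 + d}$
$\left(m{\left(-209 \right)} - 170155\right) + 276704 = \left(\frac{2 \left(102 - 209\right)}{-412 - 209} - 170155\right) + 276704 = \left(2 \frac{1}{-621} \left(-107\right) - 170155\right) + 276704 = \left(2 \left(- \frac{1}{621}\right) \left(-107\right) - 170155\right) + 276704 = \left(\frac{214}{621} - 170155\right) + 276704 = - \frac{105666041}{621} + 276704 = \frac{66167143}{621}$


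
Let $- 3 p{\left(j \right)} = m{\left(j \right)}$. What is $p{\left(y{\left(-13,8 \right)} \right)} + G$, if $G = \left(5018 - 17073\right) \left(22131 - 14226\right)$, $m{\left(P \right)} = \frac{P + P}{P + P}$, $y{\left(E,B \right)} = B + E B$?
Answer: $- \frac{285884326}{3} \approx -9.5295 \cdot 10^{7}$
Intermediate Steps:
$y{\left(E,B \right)} = B + B E$
$m{\left(P \right)} = 1$ ($m{\left(P \right)} = \frac{2 P}{2 P} = 2 P \frac{1}{2 P} = 1$)
$G = -95294775$ ($G = \left(-12055\right) 7905 = -95294775$)
$p{\left(j \right)} = - \frac{1}{3}$ ($p{\left(j \right)} = \left(- \frac{1}{3}\right) 1 = - \frac{1}{3}$)
$p{\left(y{\left(-13,8 \right)} \right)} + G = - \frac{1}{3} - 95294775 = - \frac{285884326}{3}$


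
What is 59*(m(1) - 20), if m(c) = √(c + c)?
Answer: -1180 + 59*√2 ≈ -1096.6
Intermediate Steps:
m(c) = √2*√c (m(c) = √(2*c) = √2*√c)
59*(m(1) - 20) = 59*(√2*√1 - 20) = 59*(√2*1 - 20) = 59*(√2 - 20) = 59*(-20 + √2) = -1180 + 59*√2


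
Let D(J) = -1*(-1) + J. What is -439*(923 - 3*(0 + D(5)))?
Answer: -397295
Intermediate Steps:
D(J) = 1 + J
-439*(923 - 3*(0 + D(5))) = -439*(923 - 3*(0 + (1 + 5))) = -439*(923 - 3*(0 + 6)) = -439*(923 - 3*6) = -439*(923 - 18) = -439*905 = -397295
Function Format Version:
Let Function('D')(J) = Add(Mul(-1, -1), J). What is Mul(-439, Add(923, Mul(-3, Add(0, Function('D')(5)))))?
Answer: -397295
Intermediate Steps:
Function('D')(J) = Add(1, J)
Mul(-439, Add(923, Mul(-3, Add(0, Function('D')(5))))) = Mul(-439, Add(923, Mul(-3, Add(0, Add(1, 5))))) = Mul(-439, Add(923, Mul(-3, Add(0, 6)))) = Mul(-439, Add(923, Mul(-3, 6))) = Mul(-439, Add(923, -18)) = Mul(-439, 905) = -397295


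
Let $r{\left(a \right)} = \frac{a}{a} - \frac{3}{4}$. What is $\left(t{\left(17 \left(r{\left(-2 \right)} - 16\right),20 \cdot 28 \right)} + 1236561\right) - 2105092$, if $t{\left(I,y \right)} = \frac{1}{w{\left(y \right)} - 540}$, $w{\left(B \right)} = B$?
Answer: $- \frac{17370619}{20} \approx -8.6853 \cdot 10^{5}$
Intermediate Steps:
$r{\left(a \right)} = \frac{1}{4}$ ($r{\left(a \right)} = 1 - \frac{3}{4} = \frac{1}{4}$)
$t{\left(I,y \right)} = \frac{1}{-540 + y}$ ($t{\left(I,y \right)} = \frac{1}{y - 540} = \frac{1}{-540 + y}$)
$\left(t{\left(17 \left(r{\left(-2 \right)} - 16\right),20 \cdot 28 \right)} + 1236561\right) - 2105092 = \left(\frac{1}{-540 + 20 \cdot 28} + 1236561\right) - 2105092 = \left(\frac{1}{-540 + 560} + 1236561\right) - 2105092 = \left(\frac{1}{20} + 1236561\right) - 2105092 = \frac{24731221}{20} - 2105092 = - \frac{17370619}{20}$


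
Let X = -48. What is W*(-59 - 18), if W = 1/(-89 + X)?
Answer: 77/137 ≈ 0.56204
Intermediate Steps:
W = -1/137 (W = 1/(-89 - 48) = 1/(-137) = -1/137 ≈ -0.0072993)
W*(-59 - 18) = -(-59 - 18)/137 = -1/137*(-77) = 77/137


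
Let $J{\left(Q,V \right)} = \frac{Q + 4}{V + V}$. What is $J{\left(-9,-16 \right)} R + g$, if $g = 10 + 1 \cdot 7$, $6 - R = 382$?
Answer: $- \frac{167}{4} \approx -41.75$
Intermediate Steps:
$J{\left(Q,V \right)} = \frac{4 + Q}{2 V}$
$R = -376$ ($R = 6 - 382 = -376$)
$g = 17$ ($g = 10 + 7 = 17$)
$J{\left(-9,-16 \right)} R + g = \frac{4 - 9}{2 \left(-16\right)} \left(-376\right) + 17 = \frac{1}{2} \left(- \frac{1}{16}\right) \left(-5\right) \left(-376\right) + 17 = \frac{5}{32} \left(-376\right) + 17 = - \frac{235}{4} + 17 = - \frac{167}{4}$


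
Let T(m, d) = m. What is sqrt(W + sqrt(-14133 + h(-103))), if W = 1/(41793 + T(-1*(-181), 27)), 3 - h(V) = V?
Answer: sqrt(41974 + 22903616788*I*sqrt(83))/41974 ≈ 7.6953 + 7.6953*I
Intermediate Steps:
h(V) = 3 - V
W = 1/41974 (W = 1/(41793 - 1*(-181)) = 1/(41793 + 181) = 1/41974 ≈ 2.3824e-5)
sqrt(W + sqrt(-14133 + h(-103))) = sqrt(1/41974 + sqrt(-14133 + (3 - 1*(-103)))) = sqrt(1/41974 + sqrt(-14133 + (3 + 103))) = sqrt(1/41974 + sqrt(-14133 + 106)) = sqrt(1/41974 + sqrt(-14027)) = sqrt(1/41974 + 13*I*sqrt(83))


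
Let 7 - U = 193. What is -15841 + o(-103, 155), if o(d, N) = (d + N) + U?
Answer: -15975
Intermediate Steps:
U = -186 (U = 7 - 1*193 = 7 - 193 = -186)
o(d, N) = -186 + N + d (o(d, N) = (d + N) - 186 = (N + d) - 186 = -186 + N + d)
-15841 + o(-103, 155) = -15841 + (-186 + 155 - 103) = -15841 - 134 = -15975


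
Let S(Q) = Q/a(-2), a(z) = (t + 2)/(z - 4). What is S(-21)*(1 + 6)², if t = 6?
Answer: 3087/4 ≈ 771.75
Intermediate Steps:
a(z) = 8/(-4 + z) (a(z) = (6 + 2)/(z - 4) = 8/(-4 + z))
S(Q) = -3*Q/4 (S(Q) = Q/((8/(-4 - 2))) = Q/((8/(-6))) = Q/((8*(-⅙))) = Q/(-4/3) = Q*(-¾) = -3*Q/4)
S(-21)*(1 + 6)² = (-¾*(-21))*(1 + 6)² = (63/4)*7² = (63/4)*49 = 3087/4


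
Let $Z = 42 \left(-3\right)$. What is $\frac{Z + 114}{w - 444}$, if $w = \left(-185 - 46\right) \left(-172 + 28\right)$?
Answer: $- \frac{1}{2735} \approx -0.00036563$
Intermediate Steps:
$Z = -126$
$w = 33264$ ($w = \left(-231\right) \left(-144\right) = 33264$)
$\frac{Z + 114}{w - 444} = \frac{-126 + 114}{33264 - 444} = - \frac{12}{32820} = \left(-12\right) \frac{1}{32820} = - \frac{1}{2735}$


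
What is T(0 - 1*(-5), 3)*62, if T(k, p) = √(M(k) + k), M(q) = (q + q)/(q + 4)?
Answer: 62*√55/3 ≈ 153.27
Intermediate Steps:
M(q) = 2*q/(4 + q) (M(q) = (2*q)/(4 + q) = 2*q/(4 + q))
T(k, p) = √(k + 2*k/(4 + k)) (T(k, p) = √(2*k/(4 + k) + k) = √(k + 2*k/(4 + k)))
T(0 - 1*(-5), 3)*62 = √((0 - 1*(-5))*(6 + (0 - 1*(-5)))/(4 + (0 - 1*(-5))))*62 = √((0 + 5)*(6 + (0 + 5))/(4 + (0 + 5)))*62 = √(5*(6 + 5)/(4 + 5))*62 = √(5*11/9)*62 = √(5*(⅑)*11)*62 = √(55/9)*62 = (√55/3)*62 = 62*√55/3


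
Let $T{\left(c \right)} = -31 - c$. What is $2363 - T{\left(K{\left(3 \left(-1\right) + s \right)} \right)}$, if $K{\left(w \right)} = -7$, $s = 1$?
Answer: $2387$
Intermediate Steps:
$2363 - T{\left(K{\left(3 \left(-1\right) + s \right)} \right)} = 2363 - \left(-31 - -7\right) = 2363 - \left(-31 + 7\right) = 2363 - -24 = 2363 + 24 = 2387$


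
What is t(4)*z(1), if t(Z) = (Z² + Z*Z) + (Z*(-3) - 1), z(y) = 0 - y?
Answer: -19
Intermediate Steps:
z(y) = -y
t(Z) = -1 - 3*Z + 2*Z² (t(Z) = (Z² + Z²) + (-3*Z - 1) = 2*Z² + (-1 - 3*Z) = -1 - 3*Z + 2*Z²)
t(4)*z(1) = (-1 - 3*4 + 2*4²)*(-1*1) = (-1 - 12 + 2*16)*(-1) = (-1 - 12 + 32)*(-1) = 19*(-1) = -19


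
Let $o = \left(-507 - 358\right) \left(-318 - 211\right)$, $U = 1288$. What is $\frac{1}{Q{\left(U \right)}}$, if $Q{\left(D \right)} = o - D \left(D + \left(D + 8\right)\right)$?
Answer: $- \frac{1}{2870607} \approx -3.4836 \cdot 10^{-7}$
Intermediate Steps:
$o = 457585$ ($o = \left(-865\right) \left(-529\right) = 457585$)
$Q{\left(D \right)} = 457585 - D \left(8 + 2 D\right)$ ($Q{\left(D \right)} = 457585 - D \left(D + \left(D + 8\right)\right) = 457585 - D \left(D + \left(8 + D\right)\right) = 457585 - D \left(8 + 2 D\right)$)
$\frac{1}{Q{\left(U \right)}} = \frac{1}{457585 - 10304 - 2 \cdot 1288^{2}} = \frac{1}{457585 - 10304 - 3317888} = \frac{1}{-2870607} = - \frac{1}{2870607}$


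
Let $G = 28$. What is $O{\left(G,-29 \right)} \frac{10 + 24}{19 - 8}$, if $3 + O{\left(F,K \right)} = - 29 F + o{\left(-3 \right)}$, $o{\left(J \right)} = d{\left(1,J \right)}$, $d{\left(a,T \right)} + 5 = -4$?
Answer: $- \frac{28016}{11} \approx -2546.9$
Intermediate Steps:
$d{\left(a,T \right)} = -9$ ($d{\left(a,T \right)} = -5 - 4 = -9$)
$o{\left(J \right)} = -9$
$O{\left(F,K \right)} = -12 - 29 F$ ($O{\left(F,K \right)} = -3 - \left(9 + 29 F\right) = -12 - 29 F$)
$O{\left(G,-29 \right)} \frac{10 + 24}{19 - 8} = \left(-12 - 812\right) \frac{10 + 24}{19 - 8} = \left(-12 - 812\right) \frac{34}{11} = - 824 \cdot 34 \cdot \frac{1}{11} = \left(-824\right) \frac{34}{11} = - \frac{28016}{11}$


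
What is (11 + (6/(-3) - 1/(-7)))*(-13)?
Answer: -832/7 ≈ -118.86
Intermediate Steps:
(11 + (6/(-3) - 1/(-7)))*(-13) = (11 + (6*(-⅓) - 1*(-⅐)))*(-13) = (11 + (-2 + ⅐))*(-13) = (11 - 13/7)*(-13) = (64/7)*(-13) = -832/7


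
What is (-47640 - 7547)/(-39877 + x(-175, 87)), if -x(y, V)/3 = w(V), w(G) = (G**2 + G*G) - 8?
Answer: 55187/85267 ≈ 0.64723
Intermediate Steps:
w(G) = -8 + 2*G**2 (w(G) = (G**2 + G**2) - 8 = 2*G**2 - 8 = -8 + 2*G**2)
x(y, V) = 24 - 6*V**2 (x(y, V) = -3*(-8 + 2*V**2) = 24 - 6*V**2)
(-47640 - 7547)/(-39877 + x(-175, 87)) = (-47640 - 7547)/(-39877 + (24 - 6*87**2)) = -55187/(-39877 + (24 - 6*7569)) = -55187/(-39877 + (24 - 45414)) = -55187/(-39877 - 45390) = -55187/(-85267) = -55187*(-1/85267) = 55187/85267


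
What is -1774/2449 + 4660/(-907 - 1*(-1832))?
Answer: 1954278/453065 ≈ 4.3135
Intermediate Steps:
-1774/2449 + 4660/(-907 - 1*(-1832)) = -1774*1/2449 + 4660/(-907 + 1832) = -1774/2449 + 4660/925 = -1774/2449 + 4660*(1/925) = -1774/2449 + 932/185 = 1954278/453065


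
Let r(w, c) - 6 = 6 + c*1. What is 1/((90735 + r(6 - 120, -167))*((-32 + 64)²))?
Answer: 1/92753920 ≈ 1.0781e-8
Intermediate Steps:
r(w, c) = 12 + c (r(w, c) = 6 + (6 + c*1) = 6 + (6 + c) = 12 + c)
1/((90735 + r(6 - 120, -167))*((-32 + 64)²)) = 1/((90735 + (12 - 167))*((-32 + 64)²)) = 1/((90735 - 155)*(32²)) = 1/(90580*1024) = (1/90580)*(1/1024) = 1/92753920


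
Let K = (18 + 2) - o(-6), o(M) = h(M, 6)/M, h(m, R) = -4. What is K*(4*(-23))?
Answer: -5336/3 ≈ -1778.7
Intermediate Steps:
o(M) = -4/M
K = 58/3 (K = (18 + 2) - (-4)/(-6) = 20 - (-4)*(-1)/6 = 20 - 1*2/3 = 20 - 2/3 = 58/3 ≈ 19.333)
K*(4*(-23)) = 58*(4*(-23))/3 = (58/3)*(-92) = -5336/3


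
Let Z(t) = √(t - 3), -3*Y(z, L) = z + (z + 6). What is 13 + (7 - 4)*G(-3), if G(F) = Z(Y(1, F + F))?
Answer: 13 + I*√51 ≈ 13.0 + 7.1414*I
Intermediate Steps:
Y(z, L) = -2 - 2*z/3 (Y(z, L) = -(z + (z + 6))/3 = -(z + (6 + z))/3 = -(6 + 2*z)/3 = -2 - 2*z/3)
Z(t) = √(-3 + t)
G(F) = I*√51/3 (G(F) = √(-3 + (-2 - ⅔*1)) = √(-3 + (-2 - ⅔)) = √(-3 - 8/3) = √(-17/3) = I*√51/3)
13 + (7 - 4)*G(-3) = 13 + (7 - 4)*(I*√51/3) = 13 + 3*(I*√51/3) = 13 + I*√51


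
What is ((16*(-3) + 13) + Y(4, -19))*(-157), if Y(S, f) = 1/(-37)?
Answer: 203472/37 ≈ 5499.2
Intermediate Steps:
Y(S, f) = -1/37
((16*(-3) + 13) + Y(4, -19))*(-157) = ((16*(-3) + 13) - 1/37)*(-157) = ((-48 + 13) - 1/37)*(-157) = (-35 - 1/37)*(-157) = -1296/37*(-157) = 203472/37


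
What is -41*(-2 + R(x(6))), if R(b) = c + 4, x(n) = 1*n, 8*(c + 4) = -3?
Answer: 779/8 ≈ 97.375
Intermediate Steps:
c = -35/8 (c = -4 + (1/8)*(-3) = -4 - 3/8 = -35/8 ≈ -4.3750)
x(n) = n
R(b) = -3/8 (R(b) = -35/8 + 4 = -3/8)
-41*(-2 + R(x(6))) = -41*(-2 - 3/8) = -41*(-19/8) = 779/8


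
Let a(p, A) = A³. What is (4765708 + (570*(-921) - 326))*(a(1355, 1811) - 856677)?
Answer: 25182611300798248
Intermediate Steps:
(4765708 + (570*(-921) - 326))*(a(1355, 1811) - 856677) = (4765708 + (570*(-921) - 326))*(1811³ - 856677) = (4765708 + (-524970 - 326))*(5939574731 - 856677) = (4765708 - 525296)*5938718054 = 4240412*5938718054 = 25182611300798248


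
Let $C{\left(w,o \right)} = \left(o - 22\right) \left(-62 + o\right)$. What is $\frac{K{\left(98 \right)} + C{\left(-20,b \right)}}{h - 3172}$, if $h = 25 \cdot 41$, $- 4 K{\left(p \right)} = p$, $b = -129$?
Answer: $- \frac{57633}{4294} \approx -13.422$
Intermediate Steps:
$K{\left(p \right)} = - \frac{p}{4}$
$h = 1025$
$C{\left(w,o \right)} = \left(-62 + o\right) \left(-22 + o\right)$ ($C{\left(w,o \right)} = \left(-22 + o\right) \left(-62 + o\right) = \left(-62 + o\right) \left(-22 + o\right)$)
$\frac{K{\left(98 \right)} + C{\left(-20,b \right)}}{h - 3172} = \frac{\left(- \frac{1}{4}\right) 98 + \left(1364 + \left(-129\right)^{2} - -10836\right)}{1025 - 3172} = \frac{- \frac{49}{2} + \left(1364 + 16641 + 10836\right)}{-2147} = \left(- \frac{49}{2} + 28841\right) \left(- \frac{1}{2147}\right) = \frac{57633}{2} \left(- \frac{1}{2147}\right) = - \frac{57633}{4294}$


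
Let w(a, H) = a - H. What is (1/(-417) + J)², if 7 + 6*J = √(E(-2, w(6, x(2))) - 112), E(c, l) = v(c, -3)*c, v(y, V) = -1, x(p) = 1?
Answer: (975 - 139*I*√110)²/695556 ≈ -1.6888 - 4.0871*I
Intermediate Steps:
E(c, l) = -c
J = -7/6 + I*√110/6 (J = -7/6 + √(-1*(-2) - 112)/6 = -7/6 + √(2 - 112)/6 = -7/6 + √(-110)/6 = -7/6 + (I*√110)/6 = -7/6 + I*√110/6 ≈ -1.1667 + 1.748*I)
(1/(-417) + J)² = (1/(-417) + (-7/6 + I*√110/6))² = (-1/417 + (-7/6 + I*√110/6))² = (-325/278 + I*√110/6)²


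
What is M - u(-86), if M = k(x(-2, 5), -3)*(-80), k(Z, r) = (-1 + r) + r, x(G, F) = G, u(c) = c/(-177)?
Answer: 99034/177 ≈ 559.51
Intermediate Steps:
u(c) = -c/177 (u(c) = c*(-1/177) = -c/177)
k(Z, r) = -1 + 2*r
M = 560 (M = (-1 + 2*(-3))*(-80) = (-1 - 6)*(-80) = -7*(-80) = 560)
M - u(-86) = 560 - (-1)*(-86)/177 = 560 - 1*86/177 = 560 - 86/177 = 99034/177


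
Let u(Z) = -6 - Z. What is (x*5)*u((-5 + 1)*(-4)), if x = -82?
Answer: 9020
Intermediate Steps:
(x*5)*u((-5 + 1)*(-4)) = (-82*5)*(-6 - (-5 + 1)*(-4)) = -410*(-6 - (-4)*(-4)) = -410*(-6 - 1*16) = -410*(-6 - 16) = -410*(-22) = 9020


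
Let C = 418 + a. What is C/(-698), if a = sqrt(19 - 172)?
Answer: -209/349 - 3*I*sqrt(17)/698 ≈ -0.59885 - 0.017721*I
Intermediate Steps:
a = 3*I*sqrt(17) (a = sqrt(-153) = 3*I*sqrt(17) ≈ 12.369*I)
C = 418 + 3*I*sqrt(17) ≈ 418.0 + 12.369*I
C/(-698) = (418 + 3*I*sqrt(17))/(-698) = (418 + 3*I*sqrt(17))*(-1/698) = -209/349 - 3*I*sqrt(17)/698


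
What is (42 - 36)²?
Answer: 36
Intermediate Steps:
(42 - 36)² = 6² = 36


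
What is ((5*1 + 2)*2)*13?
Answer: 182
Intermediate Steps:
((5*1 + 2)*2)*13 = ((5 + 2)*2)*13 = (7*2)*13 = 14*13 = 182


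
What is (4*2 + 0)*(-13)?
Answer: -104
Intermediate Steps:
(4*2 + 0)*(-13) = (8 + 0)*(-13) = 8*(-13) = -104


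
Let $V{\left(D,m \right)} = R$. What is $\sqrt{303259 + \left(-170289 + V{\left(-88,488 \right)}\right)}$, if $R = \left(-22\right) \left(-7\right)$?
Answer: $2 \sqrt{33281} \approx 364.86$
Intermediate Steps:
$R = 154$
$V{\left(D,m \right)} = 154$
$\sqrt{303259 + \left(-170289 + V{\left(-88,488 \right)}\right)} = \sqrt{303259 + \left(-170289 + 154\right)} = \sqrt{303259 - 170135} = \sqrt{133124} = 2 \sqrt{33281}$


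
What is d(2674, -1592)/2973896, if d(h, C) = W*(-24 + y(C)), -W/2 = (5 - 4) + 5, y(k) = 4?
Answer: 30/371737 ≈ 8.0702e-5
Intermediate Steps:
W = -12 (W = -2*((5 - 4) + 5) = -2*(1 + 5) = -2*6 = -12)
d(h, C) = 240 (d(h, C) = -12*(-24 + 4) = -12*(-20) = 240)
d(2674, -1592)/2973896 = 240/2973896 = 240*(1/2973896) = 30/371737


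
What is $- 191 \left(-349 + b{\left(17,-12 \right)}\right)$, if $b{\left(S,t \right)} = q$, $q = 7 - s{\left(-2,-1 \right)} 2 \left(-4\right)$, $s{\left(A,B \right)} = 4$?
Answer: $59210$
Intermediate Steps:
$q = 39$ ($q = 7 - 4 \cdot 2 \left(-4\right) = 7 - 8 \left(-4\right) = 7 - -32 = 7 + 32 = 39$)
$b{\left(S,t \right)} = 39$
$- 191 \left(-349 + b{\left(17,-12 \right)}\right) = - 191 \left(-349 + 39\right) = \left(-191\right) \left(-310\right) = 59210$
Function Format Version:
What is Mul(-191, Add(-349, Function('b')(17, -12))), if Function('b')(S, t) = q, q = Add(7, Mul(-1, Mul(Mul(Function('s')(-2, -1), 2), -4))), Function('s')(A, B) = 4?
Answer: 59210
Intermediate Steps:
q = 39 (q = Add(7, Mul(-1, Mul(Mul(4, 2), -4))) = Add(7, Mul(-1, Mul(8, -4))) = Add(7, Mul(-1, -32)) = Add(7, 32) = 39)
Function('b')(S, t) = 39
Mul(-191, Add(-349, Function('b')(17, -12))) = Mul(-191, Add(-349, 39)) = Mul(-191, -310) = 59210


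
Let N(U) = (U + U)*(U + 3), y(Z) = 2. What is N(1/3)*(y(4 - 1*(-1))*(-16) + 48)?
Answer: 320/9 ≈ 35.556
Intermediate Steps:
N(U) = 2*U*(3 + U) (N(U) = (2*U)*(3 + U) = 2*U*(3 + U))
N(1/3)*(y(4 - 1*(-1))*(-16) + 48) = (2*(3 + 1/3)/3)*(2*(-16) + 48) = (2*(⅓)*(3 + ⅓))*(-32 + 48) = (2*(⅓)*(10/3))*16 = (20/9)*16 = 320/9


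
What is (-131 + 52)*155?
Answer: -12245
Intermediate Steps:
(-131 + 52)*155 = -79*155 = -12245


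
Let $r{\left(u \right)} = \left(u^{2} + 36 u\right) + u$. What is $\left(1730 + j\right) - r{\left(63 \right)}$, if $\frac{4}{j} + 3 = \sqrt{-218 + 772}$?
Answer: $- \frac{2490638}{545} + \frac{4 \sqrt{554}}{545} \approx -4569.8$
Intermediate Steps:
$j = \frac{4}{-3 + \sqrt{554}}$ ($j = \frac{4}{-3 + \sqrt{-218 + 772}} = \frac{4}{-3 + \sqrt{554}} \approx 0.19477$)
$r{\left(u \right)} = u^{2} + 37 u$
$\left(1730 + j\right) - r{\left(63 \right)} = \left(1730 + \left(\frac{12}{545} + \frac{4 \sqrt{554}}{545}\right)\right) - 63 \left(37 + 63\right) = \left(\frac{942862}{545} + \frac{4 \sqrt{554}}{545}\right) - 63 \cdot 100 = \left(\frac{942862}{545} + \frac{4 \sqrt{554}}{545}\right) - 6300 = - \frac{2490638}{545} + \frac{4 \sqrt{554}}{545}$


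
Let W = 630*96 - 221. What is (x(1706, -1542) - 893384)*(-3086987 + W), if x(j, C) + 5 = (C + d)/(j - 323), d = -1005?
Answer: 1246567545741584/461 ≈ 2.7041e+12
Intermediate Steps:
x(j, C) = -5 + (-1005 + C)/(-323 + j) (x(j, C) = -5 + (C - 1005)/(j - 323) = -5 + (-1005 + C)/(-323 + j))
W = 60259 (W = 60480 - 221 = 60259)
(x(1706, -1542) - 893384)*(-3086987 + W) = ((610 - 1542 - 5*1706)/(-323 + 1706) - 893384)*(-3086987 + 60259) = ((610 - 1542 - 8530)/1383 - 893384)*(-3026728) = ((1/1383)*(-9462) - 893384)*(-3026728) = (-3154/461 - 893384)*(-3026728) = -411853178/461*(-3026728) = 1246567545741584/461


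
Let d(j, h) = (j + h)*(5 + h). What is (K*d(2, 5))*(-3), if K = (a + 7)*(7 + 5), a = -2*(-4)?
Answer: -37800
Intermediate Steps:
a = 8
d(j, h) = (5 + h)*(h + j) (d(j, h) = (h + j)*(5 + h) = (5 + h)*(h + j))
K = 180 (K = (8 + 7)*(7 + 5) = 15*12 = 180)
(K*d(2, 5))*(-3) = (180*(5**2 + 5*5 + 5*2 + 5*2))*(-3) = (180*(25 + 25 + 10 + 10))*(-3) = (180*70)*(-3) = 12600*(-3) = -37800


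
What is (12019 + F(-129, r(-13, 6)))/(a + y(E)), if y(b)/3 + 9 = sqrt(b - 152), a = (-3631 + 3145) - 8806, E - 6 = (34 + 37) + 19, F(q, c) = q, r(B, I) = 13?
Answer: -22160582/17368853 - 14268*I*sqrt(14)/17368853 ≈ -1.2759 - 0.0030737*I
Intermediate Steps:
E = 96 (E = 6 + ((34 + 37) + 19) = 6 + (71 + 19) = 6 + 90 = 96)
a = -9292 (a = -486 - 8806 = -9292)
y(b) = -27 + 3*sqrt(-152 + b) (y(b) = -27 + 3*sqrt(b - 152) = -27 + 3*sqrt(-152 + b))
(12019 + F(-129, r(-13, 6)))/(a + y(E)) = (12019 - 129)/(-9292 + (-27 + 3*sqrt(-152 + 96))) = 11890/(-9292 + (-27 + 3*sqrt(-56))) = 11890/(-9292 + (-27 + 3*(2*I*sqrt(14)))) = 11890/(-9292 + (-27 + 6*I*sqrt(14))) = 11890/(-9319 + 6*I*sqrt(14))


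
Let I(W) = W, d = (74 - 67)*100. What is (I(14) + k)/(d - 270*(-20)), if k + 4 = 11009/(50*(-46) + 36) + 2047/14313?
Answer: 171108911/197668255200 ≈ 0.00086564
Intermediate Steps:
d = 700 (d = 7*100 = 700)
k = -282555937/32404632 (k = -4 + (11009/(50*(-46) + 36) + 2047/14313) = -4 + (11009/(-2300 + 36) + 2047*(1/14313)) = -4 + (11009/(-2264) + 2047/14313) = -4 + (11009*(-1/2264) + 2047/14313) = -4 + (-11009/2264 + 2047/14313) = -4 - 152937409/32404632 = -282555937/32404632 ≈ -8.7196)
(I(14) + k)/(d - 270*(-20)) = (14 - 282555937/32404632)/(700 - 270*(-20)) = 171108911/(32404632*(700 + 5400)) = (171108911/32404632)/6100 = (171108911/32404632)*(1/6100) = 171108911/197668255200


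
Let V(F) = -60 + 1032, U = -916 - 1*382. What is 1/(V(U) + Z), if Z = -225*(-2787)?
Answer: 1/628047 ≈ 1.5922e-6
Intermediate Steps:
U = -1298 (U = -916 - 382 = -1298)
Z = 627075
V(F) = 972
1/(V(U) + Z) = 1/(972 + 627075) = 1/628047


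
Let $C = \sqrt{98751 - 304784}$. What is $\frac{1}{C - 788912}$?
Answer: $- \frac{788912}{622382349777} - \frac{i \sqrt{206033}}{622382349777} \approx -1.2676 \cdot 10^{-6} - 7.2931 \cdot 10^{-10} i$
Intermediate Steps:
$C = i \sqrt{206033}$ ($C = \sqrt{-206033} = i \sqrt{206033} \approx 453.91 i$)
$\frac{1}{C - 788912} = \frac{1}{i \sqrt{206033} - 788912} = \frac{1}{-788912 + i \sqrt{206033}}$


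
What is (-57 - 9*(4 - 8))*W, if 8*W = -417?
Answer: 8757/8 ≈ 1094.6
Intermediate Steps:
W = -417/8 (W = (1/8)*(-417) = -417/8 ≈ -52.125)
(-57 - 9*(4 - 8))*W = (-57 - 9*(4 - 8))*(-417/8) = (-57 - 9*(-4))*(-417/8) = (-57 + 36)*(-417/8) = -21*(-417/8) = 8757/8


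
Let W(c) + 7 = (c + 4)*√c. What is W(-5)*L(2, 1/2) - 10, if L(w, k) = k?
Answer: -27/2 - I*√5/2 ≈ -13.5 - 1.118*I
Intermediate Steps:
W(c) = -7 + √c*(4 + c) (W(c) = -7 + (c + 4)*√c = -7 + (4 + c)*√c = -7 + √c*(4 + c))
W(-5)*L(2, 1/2) - 10 = (-7 + (-5)^(3/2) + 4*√(-5))*(1/2) - 10 = (-7 - 5*I*√5 + 4*(I*√5))*(1*(½)) - 10 = (-7 - 5*I*√5 + 4*I*√5)*(½) - 10 = (-7 - I*√5)*(½) - 10 = (-7/2 - I*√5/2) - 10 = -27/2 - I*√5/2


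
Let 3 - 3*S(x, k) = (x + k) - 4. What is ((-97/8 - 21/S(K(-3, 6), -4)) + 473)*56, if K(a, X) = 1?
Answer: 127281/5 ≈ 25456.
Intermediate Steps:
S(x, k) = 7/3 - k/3 - x/3 (S(x, k) = 1 - ((x + k) - 4)/3 = 1 - ((k + x) - 4)/3 = 1 - (-4 + k + x)/3 = 1 + (4/3 - k/3 - x/3) = 7/3 - k/3 - x/3)
((-97/8 - 21/S(K(-3, 6), -4)) + 473)*56 = ((-97/8 - 21/(7/3 - ⅓*(-4) - ⅓*1)) + 473)*56 = ((-97*⅛ - 21/(7/3 + 4/3 - ⅓)) + 473)*56 = ((-97/8 - 21/10/3) + 473)*56 = ((-97/8 - 21*3/10) + 473)*56 = ((-97/8 - 63/10) + 473)*56 = (-737/40 + 473)*56 = (18183/40)*56 = 127281/5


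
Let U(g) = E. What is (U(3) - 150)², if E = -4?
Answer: 23716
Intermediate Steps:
U(g) = -4
(U(3) - 150)² = (-4 - 150)² = (-154)² = 23716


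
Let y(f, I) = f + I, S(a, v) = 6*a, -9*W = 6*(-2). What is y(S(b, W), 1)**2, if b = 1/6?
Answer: 4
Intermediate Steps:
W = 4/3 (W = -2*(-2)/3 = -1/9*(-12) = 4/3 ≈ 1.3333)
b = 1/6 ≈ 0.16667
y(f, I) = I + f
y(S(b, W), 1)**2 = (1 + 6*(1/6))**2 = (1 + 1)**2 = 2**2 = 4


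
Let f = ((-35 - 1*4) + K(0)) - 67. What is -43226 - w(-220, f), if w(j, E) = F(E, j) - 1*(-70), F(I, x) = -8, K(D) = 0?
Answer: -43288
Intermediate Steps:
f = -106 (f = ((-35 - 1*4) + 0) - 67 = ((-35 - 4) + 0) - 67 = (-39 + 0) - 67 = -39 - 67 = -106)
w(j, E) = 62 (w(j, E) = -8 - 1*(-70) = -8 + 70 = 62)
-43226 - w(-220, f) = -43226 - 1*62 = -43226 - 62 = -43288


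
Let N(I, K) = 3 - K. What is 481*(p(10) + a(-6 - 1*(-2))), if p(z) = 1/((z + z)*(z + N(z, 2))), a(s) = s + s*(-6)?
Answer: 2116881/220 ≈ 9622.2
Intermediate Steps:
a(s) = -5*s (a(s) = s - 6*s = -5*s)
p(z) = 1/(2*z*(1 + z)) (p(z) = 1/((z + z)*(z + (3 - 1*2))) = 1/((2*z)*(z + (3 - 2))) = 1/((2*z)*(z + 1)) = 1/((2*z)*(1 + z)) = 1/(2*z*(1 + z)))
481*(p(10) + a(-6 - 1*(-2))) = 481*((½)/(10*(1 + 10)) - 5*(-6 - 1*(-2))) = 481*((½)*(⅒)/11 - 5*(-6 + 2)) = 481*((½)*(⅒)*(1/11) - 5*(-4)) = 481*(1/220 + 20) = 481*(4401/220) = 2116881/220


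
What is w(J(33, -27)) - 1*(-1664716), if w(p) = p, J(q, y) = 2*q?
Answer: 1664782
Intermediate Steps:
w(J(33, -27)) - 1*(-1664716) = 2*33 - 1*(-1664716) = 66 + 1664716 = 1664782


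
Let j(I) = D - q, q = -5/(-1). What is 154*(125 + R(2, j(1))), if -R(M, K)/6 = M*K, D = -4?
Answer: 35882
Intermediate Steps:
q = 5 (q = -5*(-1) = 5)
j(I) = -9 (j(I) = -4 - 1*5 = -4 - 5 = -9)
R(M, K) = -6*K*M (R(M, K) = -6*M*K = -6*K*M)
154*(125 + R(2, j(1))) = 154*(125 - 6*(-9)*2) = 154*(125 + 108) = 154*233 = 35882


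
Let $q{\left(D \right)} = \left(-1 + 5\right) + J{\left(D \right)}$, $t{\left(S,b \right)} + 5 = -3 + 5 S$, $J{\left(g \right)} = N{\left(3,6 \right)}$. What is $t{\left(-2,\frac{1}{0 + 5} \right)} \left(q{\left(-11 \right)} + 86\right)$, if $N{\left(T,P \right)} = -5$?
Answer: $-1530$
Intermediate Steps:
$J{\left(g \right)} = -5$
$t{\left(S,b \right)} = -8 + 5 S$ ($t{\left(S,b \right)} = -5 + \left(-3 + 5 S\right) = -8 + 5 S$)
$q{\left(D \right)} = -1$ ($q{\left(D \right)} = \left(-1 + 5\right) - 5 = 4 - 5 = -1$)
$t{\left(-2,\frac{1}{0 + 5} \right)} \left(q{\left(-11 \right)} + 86\right) = \left(-8 + 5 \left(-2\right)\right) \left(-1 + 86\right) = \left(-8 - 10\right) 85 = \left(-18\right) 85 = -1530$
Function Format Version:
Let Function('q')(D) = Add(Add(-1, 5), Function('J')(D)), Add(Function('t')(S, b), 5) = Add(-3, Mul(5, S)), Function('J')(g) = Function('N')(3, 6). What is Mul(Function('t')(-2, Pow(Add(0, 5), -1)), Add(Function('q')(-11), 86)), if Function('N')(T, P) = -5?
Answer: -1530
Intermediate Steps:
Function('J')(g) = -5
Function('t')(S, b) = Add(-8, Mul(5, S)) (Function('t')(S, b) = Add(-5, Add(-3, Mul(5, S))) = Add(-8, Mul(5, S)))
Function('q')(D) = -1 (Function('q')(D) = Add(Add(-1, 5), -5) = Add(4, -5) = -1)
Mul(Function('t')(-2, Pow(Add(0, 5), -1)), Add(Function('q')(-11), 86)) = Mul(Add(-8, Mul(5, -2)), Add(-1, 86)) = Mul(Add(-8, -10), 85) = Mul(-18, 85) = -1530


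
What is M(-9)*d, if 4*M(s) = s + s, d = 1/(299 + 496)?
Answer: -3/530 ≈ -0.0056604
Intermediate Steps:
d = 1/795 ≈ 0.0012579
M(s) = s/2 (M(s) = (s + s)/4 = (2*s)/4 = s/2)
M(-9)*d = ((1/2)*(-9))*(1/795) = -9/2*1/795 = -3/530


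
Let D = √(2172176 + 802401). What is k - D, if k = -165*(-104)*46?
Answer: 789360 - √2974577 ≈ 7.8764e+5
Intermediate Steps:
k = 789360 (k = 17160*46 = 789360)
D = √2974577 ≈ 1724.7
k - D = 789360 - √2974577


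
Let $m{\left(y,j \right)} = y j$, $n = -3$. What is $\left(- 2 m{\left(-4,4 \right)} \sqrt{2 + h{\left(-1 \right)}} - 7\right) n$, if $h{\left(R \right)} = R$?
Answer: $-75$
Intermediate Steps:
$m{\left(y,j \right)} = j y$
$\left(- 2 m{\left(-4,4 \right)} \sqrt{2 + h{\left(-1 \right)}} - 7\right) n = \left(- 2 \cdot 4 \left(-4\right) \sqrt{2 - 1} - 7\right) \left(-3\right) = \left(\left(-2\right) \left(-16\right) \sqrt{1} - 7\right) \left(-3\right) = \left(32 \cdot 1 - 7\right) \left(-3\right) = \left(32 - 7\right) \left(-3\right) = 25 \left(-3\right) = -75$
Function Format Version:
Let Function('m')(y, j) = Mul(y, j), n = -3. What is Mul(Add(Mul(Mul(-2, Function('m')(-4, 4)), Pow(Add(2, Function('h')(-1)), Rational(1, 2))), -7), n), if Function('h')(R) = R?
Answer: -75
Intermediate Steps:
Function('m')(y, j) = Mul(j, y)
Mul(Add(Mul(Mul(-2, Function('m')(-4, 4)), Pow(Add(2, Function('h')(-1)), Rational(1, 2))), -7), n) = Mul(Add(Mul(Mul(-2, Mul(4, -4)), Pow(Add(2, -1), Rational(1, 2))), -7), -3) = Mul(Add(Mul(Mul(-2, -16), Pow(1, Rational(1, 2))), -7), -3) = Mul(Add(Mul(32, 1), -7), -3) = Mul(Add(32, -7), -3) = Mul(25, -3) = -75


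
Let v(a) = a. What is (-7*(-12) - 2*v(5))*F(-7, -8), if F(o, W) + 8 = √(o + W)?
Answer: -592 + 74*I*√15 ≈ -592.0 + 286.6*I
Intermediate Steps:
F(o, W) = -8 + √(W + o) (F(o, W) = -8 + √(o + W) = -8 + √(W + o))
(-7*(-12) - 2*v(5))*F(-7, -8) = (-7*(-12) - 2*5)*(-8 + √(-8 - 7)) = (84 - 10)*(-8 + √(-15)) = 74*(-8 + I*√15) = -592 + 74*I*√15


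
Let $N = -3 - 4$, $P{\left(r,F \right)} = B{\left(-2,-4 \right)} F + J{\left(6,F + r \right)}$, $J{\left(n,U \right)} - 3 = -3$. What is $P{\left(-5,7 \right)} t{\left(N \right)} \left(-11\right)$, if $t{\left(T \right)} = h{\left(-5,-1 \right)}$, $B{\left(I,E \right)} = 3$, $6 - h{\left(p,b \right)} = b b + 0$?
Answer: $-1155$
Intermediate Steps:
$J{\left(n,U \right)} = 0$ ($J{\left(n,U \right)} = 3 - 3 = 0$)
$h{\left(p,b \right)} = 6 - b^{2}$ ($h{\left(p,b \right)} = 6 - \left(b b + 0\right) = 6 - \left(b^{2} + 0\right) = 6 - b^{2}$)
$P{\left(r,F \right)} = 3 F$ ($P{\left(r,F \right)} = 3 F + 0 = 3 F$)
$N = -7$ ($N = -3 - 4 = -7$)
$t{\left(T \right)} = 5$ ($t{\left(T \right)} = 6 - \left(-1\right)^{2} = 6 - 1 = 5$)
$P{\left(-5,7 \right)} t{\left(N \right)} \left(-11\right) = 3 \cdot 7 \cdot 5 \left(-11\right) = 21 \cdot 5 \left(-11\right) = 105 \left(-11\right) = -1155$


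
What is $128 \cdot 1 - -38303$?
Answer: $38431$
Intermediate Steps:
$128 \cdot 1 - -38303 = 128 + 38303 = 38431$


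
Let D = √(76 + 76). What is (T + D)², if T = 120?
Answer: 14552 + 480*√38 ≈ 17511.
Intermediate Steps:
D = 2*√38 (D = √152 = 2*√38 ≈ 12.329)
(T + D)² = (120 + 2*√38)²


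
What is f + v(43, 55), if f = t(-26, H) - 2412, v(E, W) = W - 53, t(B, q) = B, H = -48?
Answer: -2436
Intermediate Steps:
v(E, W) = -53 + W
f = -2438 (f = -26 - 2412 = -2438)
f + v(43, 55) = -2438 + (-53 + 55) = -2438 + 2 = -2436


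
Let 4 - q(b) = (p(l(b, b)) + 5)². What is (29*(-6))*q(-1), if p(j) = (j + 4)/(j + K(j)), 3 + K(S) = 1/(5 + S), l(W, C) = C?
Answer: 59334/25 ≈ 2373.4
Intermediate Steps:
K(S) = -3 + 1/(5 + S)
p(j) = (4 + j)/(j + (-14 - 3*j)/(5 + j)) (p(j) = (j + 4)/(j + (-14 - 3*j)/(5 + j)) = (4 + j)/(j + (-14 - 3*j)/(5 + j)))
q(b) = 4 - (5 + (4 + b)*(5 + b)/(-14 - 3*b + b*(5 + b)))² (q(b) = 4 - ((4 + b)*(5 + b)/(-14 - 3*b + b*(5 + b)) + 5)² = 4 - (5 + (4 + b)*(5 + b)/(-14 - 3*b + b*(5 + b)))²)
(29*(-6))*q(-1) = (29*(-6))*(4 - (5 + (4 - 1)/(-1 - (14 + 3*(-1))/(5 - 1)))²) = -174*(4 - (5 + 3/(-1 - 1*(14 - 3)/4))²) = -174*(4 - (5 + 3/(-1 - 1*¼*11))²) = -174*(4 - (5 + 3/(-1 - 11/4))²) = -174*(4 - (5 + 3/(-15/4))²) = -174*(4 - (5 - 4/15*3)²) = -174*(4 - (5 - ⅘)²) = -174*(4 - (21/5)²) = -174*(4 - 1*441/25) = -174*(4 - 441/25) = -174*(-341/25) = 59334/25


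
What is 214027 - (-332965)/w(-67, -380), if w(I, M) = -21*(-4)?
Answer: 18311233/84 ≈ 2.1799e+5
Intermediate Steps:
w(I, M) = 84
214027 - (-332965)/w(-67, -380) = 214027 - (-332965)/84 = 214027 - 1*(-332965/84) = 214027 + 332965/84 = 18311233/84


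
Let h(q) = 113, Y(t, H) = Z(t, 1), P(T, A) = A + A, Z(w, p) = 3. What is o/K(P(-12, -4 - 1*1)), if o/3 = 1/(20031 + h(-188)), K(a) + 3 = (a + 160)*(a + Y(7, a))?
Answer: -1/7070544 ≈ -1.4143e-7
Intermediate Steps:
P(T, A) = 2*A
Y(t, H) = 3
K(a) = -3 + (3 + a)*(160 + a) (K(a) = -3 + (a + 160)*(a + 3) = -3 + (160 + a)*(3 + a) = -3 + (3 + a)*(160 + a))
o = 3/20144 (o = 3/(20031 + 113) = 3/20144 ≈ 0.00014893)
o/K(P(-12, -4 - 1*1)) = 3/(20144*(477 + (2*(-4 - 1*1))**2 + 163*(2*(-4 - 1*1)))) = 3/(20144*(477 + (2*(-4 - 1))**2 + 163*(2*(-4 - 1)))) = 3/(20144*(477 + (2*(-5))**2 + 163*(2*(-5)))) = 3/(20144*(477 + (-10)**2 + 163*(-10))) = 3/(20144*(477 + 100 - 1630)) = (3/20144)/(-1053) = (3/20144)*(-1/1053) = -1/7070544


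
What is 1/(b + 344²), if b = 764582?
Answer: 1/882918 ≈ 1.1326e-6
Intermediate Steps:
1/(b + 344²) = 1/(764582 + 344²) = 1/(764582 + 118336) = 1/882918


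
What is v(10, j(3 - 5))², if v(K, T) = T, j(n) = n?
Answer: 4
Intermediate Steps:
v(10, j(3 - 5))² = (3 - 5)² = (-2)² = 4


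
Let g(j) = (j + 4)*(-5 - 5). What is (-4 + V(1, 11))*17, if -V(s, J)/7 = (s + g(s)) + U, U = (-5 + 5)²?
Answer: 5763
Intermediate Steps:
g(j) = -40 - 10*j (g(j) = (4 + j)*(-10) = -40 - 10*j)
U = 0 (U = 0² = 0)
V(s, J) = 280 + 63*s (V(s, J) = -7*((s + (-40 - 10*s)) + 0) = -7*((-40 - 9*s) + 0) = -7*(-40 - 9*s) = 280 + 63*s)
(-4 + V(1, 11))*17 = (-4 + (280 + 63*1))*17 = (-4 + (280 + 63))*17 = (-4 + 343)*17 = 339*17 = 5763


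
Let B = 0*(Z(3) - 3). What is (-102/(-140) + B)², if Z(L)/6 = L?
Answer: 2601/4900 ≈ 0.53082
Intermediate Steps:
Z(L) = 6*L
B = 0 (B = 0*(6*3 - 3) = 0*(18 - 3) = 0*15 = 0)
(-102/(-140) + B)² = (-102/(-140) + 0)² = (-102*(-1/140) + 0)² = (51/70 + 0)² = (51/70)² = 2601/4900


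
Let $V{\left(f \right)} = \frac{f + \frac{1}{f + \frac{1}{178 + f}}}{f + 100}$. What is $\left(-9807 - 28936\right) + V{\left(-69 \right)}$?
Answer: $- \frac{9032287149}{233120} \approx -38745.0$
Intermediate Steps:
$V{\left(f \right)} = \frac{f + \frac{1}{f + \frac{1}{178 + f}}}{100 + f}$
$\left(-9807 - 28936\right) + V{\left(-69 \right)} = \left(-9807 - 28936\right) + \frac{178 + \left(-69\right)^{3} + 2 \left(-69\right) + 178 \left(-69\right)^{2}}{100 + \left(-69\right)^{3} + 278 \left(-69\right)^{2} + 17801 \left(-69\right)} = -38743 + \frac{178 - 328509 - 138 + 178 \cdot 4761}{100 - 328509 + 278 \cdot 4761 - 1228269} = -38743 + \frac{178 - 328509 - 138 + 847458}{100 - 328509 + 1323558 - 1228269} = -38743 + \frac{1}{-233120} \cdot 518989 = -38743 - \frac{518989}{233120} = - \frac{9032287149}{233120}$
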